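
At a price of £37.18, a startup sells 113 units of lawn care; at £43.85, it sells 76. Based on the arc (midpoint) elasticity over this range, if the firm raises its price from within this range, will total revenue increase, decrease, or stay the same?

Arc ε = (-37/6.67)(40.52/94.5) ≈ -2.378.
|ε| = 2.38 > 1, so demand is elastic. A price rise therefore reduces total revenue.

decrease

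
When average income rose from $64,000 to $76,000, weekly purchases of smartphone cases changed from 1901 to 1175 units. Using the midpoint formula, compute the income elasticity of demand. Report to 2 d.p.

-2.75

ΔQ = -726, ΔI = 12000. Midpoints: Ī = 70,000, Q̄ = 1538.0.
ε_I = (ΔQ/ΔI)(Ī/Q̄) = (-726/12000)(70000/1538.0).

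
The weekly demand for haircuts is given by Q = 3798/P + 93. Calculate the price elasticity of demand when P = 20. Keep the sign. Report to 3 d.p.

At P = 20, Q = 282.900.
dQ/dP = −3798/P² = -9.495.
ε = (dQ/dP)(P/Q) = (-9.495)(20/282.900).
|ε| < 1, so demand is inelastic at this price.

-0.671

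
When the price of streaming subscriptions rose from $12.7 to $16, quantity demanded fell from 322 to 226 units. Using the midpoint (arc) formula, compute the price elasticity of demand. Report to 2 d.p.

-1.52

ΔQ = 226 − 322 = -96; ΔP = 16 − 12.7 = 3.3.
Midpoints: P̄ = 14.35, Q̄ = 274.0.
ε = (ΔQ/ΔP)(P̄/Q̄) = (-96/3.3)(14.35/274.0).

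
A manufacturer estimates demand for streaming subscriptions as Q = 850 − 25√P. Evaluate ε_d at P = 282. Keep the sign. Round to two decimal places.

At P = 282, Q = 430.179.
dQ/dP = −25/(2√P) = -0.744.
ε = (dQ/dP)(P/Q) = (-0.744)(282/430.179).
|ε| < 1, so demand is inelastic at this price.

-0.49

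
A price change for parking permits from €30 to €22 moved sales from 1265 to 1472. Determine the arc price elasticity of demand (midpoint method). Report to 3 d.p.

-0.492

ΔQ = 1472 − 1265 = 207; ΔP = 22 − 30 = -8.
Midpoints: P̄ = 26.00, Q̄ = 1368.5.
ε = (ΔQ/ΔP)(P̄/Q̄) = (207/-8)(26.00/1368.5).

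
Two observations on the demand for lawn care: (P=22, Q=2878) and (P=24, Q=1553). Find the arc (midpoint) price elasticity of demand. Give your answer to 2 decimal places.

ΔQ = 1553 − 2878 = -1325; ΔP = 24 − 22 = 2.
Midpoints: P̄ = 23.00, Q̄ = 2215.5.
ε = (ΔQ/ΔP)(P̄/Q̄) = (-1325/2)(23.00/2215.5).

-6.88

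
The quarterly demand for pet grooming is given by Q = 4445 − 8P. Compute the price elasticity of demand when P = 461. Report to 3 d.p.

-4.872

At P = 461, Q = 757.
dQ/dP = −8.
ε = (dQ/dP)(P/Q) = (-8)(461/757).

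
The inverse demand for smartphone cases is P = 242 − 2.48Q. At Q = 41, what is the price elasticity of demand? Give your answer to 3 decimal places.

-1.380

At Q = 41, P = 242 − 2.48(41) = 140.32.
dP/dQ = −2.48, so dQ/dP = 1/(−2.48) = -0.403.
ε = (dQ/dP)(P/Q) = (-0.403)(140.32/41).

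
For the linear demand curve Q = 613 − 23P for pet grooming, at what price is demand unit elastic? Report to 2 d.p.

For linear demand Q = a − bP, ε = −bP/(a − bP). |ε| = 1 when bP = a − bP, i.e. P = a/(2b).
P = 613/(2·23) = 613/46 = 13.3261.

13.33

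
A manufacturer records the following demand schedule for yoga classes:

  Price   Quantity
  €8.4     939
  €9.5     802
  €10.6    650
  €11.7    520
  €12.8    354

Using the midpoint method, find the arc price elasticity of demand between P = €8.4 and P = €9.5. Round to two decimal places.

-1.28

At P = 8.4, Q = 939; at P = 9.5, Q = 802.
ΔQ = -137, ΔP = 1.1. Midpoints: P̄ = 8.95, Q̄ = 870.5.
ε = (ΔQ/ΔP)(P̄/Q̄) = (-137/1.1)(8.95/870.5).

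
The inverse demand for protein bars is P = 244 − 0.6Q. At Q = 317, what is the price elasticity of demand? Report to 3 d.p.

At Q = 317, P = 244 − 0.6(317) = 53.80.
dP/dQ = −0.6, so dQ/dP = 1/(−0.6) = -1.667.
ε = (dQ/dP)(P/Q) = (-1.667)(53.80/317).

-0.283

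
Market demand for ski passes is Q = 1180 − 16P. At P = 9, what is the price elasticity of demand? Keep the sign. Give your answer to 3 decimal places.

-0.139

At P = 9, Q = 1036.
dQ/dP = −16.
ε = (dQ/dP)(P/Q) = (-16)(9/1036).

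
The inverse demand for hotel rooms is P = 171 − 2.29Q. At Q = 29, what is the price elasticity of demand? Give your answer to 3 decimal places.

-1.575

At Q = 29, P = 171 − 2.29(29) = 104.59.
dP/dQ = −2.29, so dQ/dP = 1/(−2.29) = -0.437.
ε = (dQ/dP)(P/Q) = (-0.437)(104.59/29).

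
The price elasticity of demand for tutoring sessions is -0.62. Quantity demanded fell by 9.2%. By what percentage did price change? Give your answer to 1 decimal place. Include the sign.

%ΔP ≈ %ΔQ / ε = (-9.2%)/(-0.62) = 14.84%.

14.8%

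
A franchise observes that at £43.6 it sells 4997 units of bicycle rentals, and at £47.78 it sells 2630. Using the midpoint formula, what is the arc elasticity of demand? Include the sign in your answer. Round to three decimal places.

-6.785

ΔQ = 2630 − 4997 = -2367; ΔP = 47.78 − 43.6 = 4.18.
Midpoints: P̄ = 45.69, Q̄ = 3813.5.
ε = (ΔQ/ΔP)(P̄/Q̄) = (-2367/4.18)(45.69/3813.5).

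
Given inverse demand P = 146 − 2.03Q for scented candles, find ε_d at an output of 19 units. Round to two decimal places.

At Q = 19, P = 146 − 2.03(19) = 107.43.
dP/dQ = −2.03, so dQ/dP = 1/(−2.03) = -0.493.
ε = (dQ/dP)(P/Q) = (-0.493)(107.43/19).

-2.79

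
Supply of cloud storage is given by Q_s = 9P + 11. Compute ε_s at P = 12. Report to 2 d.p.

At P = 12, Q_s = 119.
dQ_s/dP = 9.
ε_s = (dQ_s/dP)(P/Q_s) = (9)(12/119).

0.91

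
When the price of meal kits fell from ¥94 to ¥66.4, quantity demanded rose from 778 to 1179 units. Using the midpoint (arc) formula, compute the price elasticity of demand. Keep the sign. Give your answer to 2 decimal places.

-1.19

ΔQ = 1179 − 778 = 401; ΔP = 66.4 − 94 = -27.6.
Midpoints: P̄ = 80.20, Q̄ = 978.5.
ε = (ΔQ/ΔP)(P̄/Q̄) = (401/-27.6)(80.20/978.5).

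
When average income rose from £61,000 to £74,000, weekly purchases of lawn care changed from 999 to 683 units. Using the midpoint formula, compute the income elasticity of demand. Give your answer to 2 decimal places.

ΔQ = -316, ΔI = 13000. Midpoints: Ī = 67,500, Q̄ = 841.0.
ε_I = (ΔQ/ΔI)(Ī/Q̄) = (-316/13000)(67500/841.0).
ε_I < 0, so the good is inferior.

-1.95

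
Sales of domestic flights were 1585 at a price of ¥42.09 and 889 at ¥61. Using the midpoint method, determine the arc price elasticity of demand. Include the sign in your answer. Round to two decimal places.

-1.53

ΔQ = 889 − 1585 = -696; ΔP = 61 − 42.09 = 18.91.
Midpoints: P̄ = 51.55, Q̄ = 1237.0.
ε = (ΔQ/ΔP)(P̄/Q̄) = (-696/18.91)(51.55/1237.0).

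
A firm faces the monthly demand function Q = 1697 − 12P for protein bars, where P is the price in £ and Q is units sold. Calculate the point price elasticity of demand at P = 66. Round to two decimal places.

At P = 66, Q = 905.
dQ/dP = −12.
ε = (dQ/dP)(P/Q) = (-12)(66/905).
|ε| < 1, so demand is inelastic at this price.

-0.88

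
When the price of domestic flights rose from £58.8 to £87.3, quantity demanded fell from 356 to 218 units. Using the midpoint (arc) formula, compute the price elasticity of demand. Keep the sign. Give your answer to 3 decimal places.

-1.232

ΔQ = 218 − 356 = -138; ΔP = 87.3 − 58.8 = 28.5.
Midpoints: P̄ = 73.05, Q̄ = 287.0.
ε = (ΔQ/ΔP)(P̄/Q̄) = (-138/28.5)(73.05/287.0).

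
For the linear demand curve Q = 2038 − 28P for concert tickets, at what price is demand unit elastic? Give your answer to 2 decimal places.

36.39

For linear demand Q = a − bP, ε = −bP/(a − bP). |ε| = 1 when bP = a − bP, i.e. P = a/(2b).
P = 2038/(2·28) = 2038/56 = 36.3929.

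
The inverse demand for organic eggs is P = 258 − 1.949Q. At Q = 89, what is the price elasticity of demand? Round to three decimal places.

-0.487

At Q = 89, P = 258 − 1.949(89) = 84.54.
dP/dQ = −1.949, so dQ/dP = 1/(−1.949) = -0.513.
ε = (dQ/dP)(P/Q) = (-0.513)(84.54/89).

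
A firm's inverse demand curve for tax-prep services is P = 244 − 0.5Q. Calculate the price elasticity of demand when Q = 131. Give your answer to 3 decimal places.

At Q = 131, P = 244 − 0.5(131) = 178.50.
dP/dQ = −0.5, so dQ/dP = 1/(−0.5) = -2.000.
ε = (dQ/dP)(P/Q) = (-2.000)(178.50/131).

-2.725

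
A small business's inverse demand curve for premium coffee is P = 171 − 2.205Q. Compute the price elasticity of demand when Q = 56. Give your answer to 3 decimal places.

At Q = 56, P = 171 − 2.205(56) = 47.52.
dP/dQ = −2.205, so dQ/dP = 1/(−2.205) = -0.454.
ε = (dQ/dP)(P/Q) = (-0.454)(47.52/56).

-0.385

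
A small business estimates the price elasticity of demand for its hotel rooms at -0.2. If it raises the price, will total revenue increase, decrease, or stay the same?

increase

|ε| = 0.20 < 1, so demand is inelastic. A price rise therefore raises total revenue.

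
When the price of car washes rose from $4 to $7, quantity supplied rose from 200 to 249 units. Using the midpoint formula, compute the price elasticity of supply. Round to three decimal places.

0.400

ΔQ = 249 − 200 = 49; ΔP = 7 − 4 = 3.
Midpoints: P̄ = 5.50, Q̄ = 224.5.
ε_s = (ΔQ/ΔP)(P̄/Q̄) = (49/3)(5.50/224.5).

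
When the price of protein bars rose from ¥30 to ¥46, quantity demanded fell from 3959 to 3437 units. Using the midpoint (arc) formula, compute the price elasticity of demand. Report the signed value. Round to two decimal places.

-0.34

ΔQ = 3437 − 3959 = -522; ΔP = 46 − 30 = 16.
Midpoints: P̄ = 38.00, Q̄ = 3698.0.
ε = (ΔQ/ΔP)(P̄/Q̄) = (-522/16)(38.00/3698.0).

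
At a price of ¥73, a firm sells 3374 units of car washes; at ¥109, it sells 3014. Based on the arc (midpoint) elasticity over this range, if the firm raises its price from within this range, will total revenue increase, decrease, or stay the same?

Arc ε = (-360/36)(91.00/3194.0) ≈ -0.285.
|ε| = 0.28 < 1, so demand is inelastic. A price rise therefore raises total revenue.

increase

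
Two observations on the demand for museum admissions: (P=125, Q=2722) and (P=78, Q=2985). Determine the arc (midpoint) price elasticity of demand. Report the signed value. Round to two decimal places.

ΔQ = 2985 − 2722 = 263; ΔP = 78 − 125 = -47.
Midpoints: P̄ = 101.50, Q̄ = 2853.5.
ε = (ΔQ/ΔP)(P̄/Q̄) = (263/-47)(101.50/2853.5).

-0.20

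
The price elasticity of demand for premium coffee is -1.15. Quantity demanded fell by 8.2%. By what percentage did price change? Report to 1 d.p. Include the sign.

7.1%

%ΔP ≈ %ΔQ / ε = (-8.2%)/(-1.15) = 7.13%.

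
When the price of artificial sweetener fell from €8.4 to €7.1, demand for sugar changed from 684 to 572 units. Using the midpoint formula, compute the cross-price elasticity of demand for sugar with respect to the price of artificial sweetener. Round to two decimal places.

1.06

ΔQ_x = 572 − 684 = -112; ΔP_y = 7.1 − 8.4 = -1.3.
Midpoints: P̄_y = 7.75, Q̄_x = 628.0.
ε_xy = (ΔQ_x/ΔP_y)(P̄_y/Q̄_x) = (-112/-1.3)(7.75/628.0).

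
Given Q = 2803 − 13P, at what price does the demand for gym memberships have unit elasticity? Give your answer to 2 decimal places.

107.81

For linear demand Q = a − bP, ε = −bP/(a − bP). |ε| = 1 when bP = a − bP, i.e. P = a/(2b).
P = 2803/(2·13) = 2803/26 = 107.8077.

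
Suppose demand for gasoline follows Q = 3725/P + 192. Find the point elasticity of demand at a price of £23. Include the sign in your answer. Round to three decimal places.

At P = 23, Q = 353.957.
dQ/dP = −3725/P² = -7.042.
ε = (dQ/dP)(P/Q) = (-7.042)(23/353.957).

-0.458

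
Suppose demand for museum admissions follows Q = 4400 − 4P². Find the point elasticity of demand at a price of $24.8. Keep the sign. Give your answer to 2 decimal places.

At P = 24.8, Q = 1939.840.
dQ/dP = −8P = -198.400.
ε = (dQ/dP)(P/Q) = (-198.400)(24.8/1939.840).
|ε| > 1, so demand is elastic at this price.

-2.54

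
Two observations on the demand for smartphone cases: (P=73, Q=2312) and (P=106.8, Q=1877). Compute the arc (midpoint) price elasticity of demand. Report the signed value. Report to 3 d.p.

ΔQ = 1877 − 2312 = -435; ΔP = 106.8 − 73 = 33.8.
Midpoints: P̄ = 89.90, Q̄ = 2094.5.
ε = (ΔQ/ΔP)(P̄/Q̄) = (-435/33.8)(89.90/2094.5).

-0.552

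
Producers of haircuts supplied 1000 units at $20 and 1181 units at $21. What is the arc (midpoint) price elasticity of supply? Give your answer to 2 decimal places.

3.40

ΔQ = 1181 − 1000 = 181; ΔP = 21 − 20 = 1.
Midpoints: P̄ = 20.50, Q̄ = 1090.5.
ε_s = (ΔQ/ΔP)(P̄/Q̄) = (181/1)(20.50/1090.5).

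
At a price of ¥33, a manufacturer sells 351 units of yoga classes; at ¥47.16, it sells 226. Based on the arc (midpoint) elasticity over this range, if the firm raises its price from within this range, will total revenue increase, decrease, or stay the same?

decrease

Arc ε = (-125/14.16)(40.08/288.5) ≈ -1.226.
|ε| = 1.23 > 1, so demand is elastic. A price rise therefore reduces total revenue.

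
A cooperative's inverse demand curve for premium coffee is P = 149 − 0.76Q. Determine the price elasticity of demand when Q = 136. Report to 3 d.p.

At Q = 136, P = 149 − 0.76(136) = 45.64.
dP/dQ = −0.76, so dQ/dP = 1/(−0.76) = -1.316.
ε = (dQ/dP)(P/Q) = (-1.316)(45.64/136).

-0.442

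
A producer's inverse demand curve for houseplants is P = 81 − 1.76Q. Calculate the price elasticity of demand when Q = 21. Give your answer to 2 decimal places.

At Q = 21, P = 81 − 1.76(21) = 44.04.
dP/dQ = −1.76, so dQ/dP = 1/(−1.76) = -0.568.
ε = (dQ/dP)(P/Q) = (-0.568)(44.04/21).

-1.19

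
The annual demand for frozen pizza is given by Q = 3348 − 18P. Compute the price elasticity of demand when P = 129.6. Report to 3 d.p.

At P = 129.6, Q = 1015.200.
dQ/dP = −18.
ε = (dQ/dP)(P/Q) = (-18)(129.6/1015.200).
|ε| > 1, so demand is elastic at this price.

-2.298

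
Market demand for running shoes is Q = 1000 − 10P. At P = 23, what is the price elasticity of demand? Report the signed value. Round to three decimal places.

At P = 23, Q = 770.
dQ/dP = −10.
ε = (dQ/dP)(P/Q) = (-10)(23/770).
|ε| < 1, so demand is inelastic at this price.

-0.299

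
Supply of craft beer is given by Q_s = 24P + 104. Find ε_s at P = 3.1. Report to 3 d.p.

0.417

At P = 3.1, Q_s = 178.40.
dQ_s/dP = 24.
ε_s = (dQ_s/dP)(P/Q_s) = (24)(3.1/178.40).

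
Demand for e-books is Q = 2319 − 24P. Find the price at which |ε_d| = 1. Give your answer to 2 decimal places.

For linear demand Q = a − bP, ε = −bP/(a − bP). |ε| = 1 when bP = a − bP, i.e. P = a/(2b).
P = 2319/(2·24) = 2319/48 = 48.3125.

48.31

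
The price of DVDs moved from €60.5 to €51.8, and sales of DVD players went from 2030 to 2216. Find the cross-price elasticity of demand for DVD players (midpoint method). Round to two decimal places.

ΔQ_x = 2216 − 2030 = 186; ΔP_y = 51.8 − 60.5 = -8.7.
Midpoints: P̄_y = 56.15, Q̄_x = 2123.0.
ε_xy = (ΔQ_x/ΔP_y)(P̄_y/Q̄_x) = (186/-8.7)(56.15/2123.0).
ε_xy < 0, so the goods are complements.

-0.57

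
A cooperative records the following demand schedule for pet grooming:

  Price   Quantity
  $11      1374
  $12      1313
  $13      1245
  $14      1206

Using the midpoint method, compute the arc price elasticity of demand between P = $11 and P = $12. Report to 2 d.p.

-0.52

At P = 11, Q = 1374; at P = 12, Q = 1313.
ΔQ = -61, ΔP = 1. Midpoints: P̄ = 11.50, Q̄ = 1343.5.
ε = (ΔQ/ΔP)(P̄/Q̄) = (-61/1)(11.50/1343.5).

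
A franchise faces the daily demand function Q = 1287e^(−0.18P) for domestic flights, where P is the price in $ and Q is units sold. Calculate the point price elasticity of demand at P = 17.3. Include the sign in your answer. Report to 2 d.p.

-3.11

At P = 17.3, Q = 57.172.
dQ/dP = −0.18·1287e^(−0.18P) = −0.18Q = -10.291.
ε = (dQ/dP)(P/Q) = (-10.291)(17.3/57.172).
|ε| > 1, so demand is elastic at this price.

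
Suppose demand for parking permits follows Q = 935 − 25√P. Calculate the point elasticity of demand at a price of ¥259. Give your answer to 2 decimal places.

-0.38

At P = 259, Q = 532.663.
dQ/dP = −25/(2√P) = -0.777.
ε = (dQ/dP)(P/Q) = (-0.777)(259/532.663).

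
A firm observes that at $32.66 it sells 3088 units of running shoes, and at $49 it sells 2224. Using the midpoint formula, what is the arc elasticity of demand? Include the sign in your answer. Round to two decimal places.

ΔQ = 2224 − 3088 = -864; ΔP = 49 − 32.66 = 16.34.
Midpoints: P̄ = 40.83, Q̄ = 2656.0.
ε = (ΔQ/ΔP)(P̄/Q̄) = (-864/16.34)(40.83/2656.0).

-0.81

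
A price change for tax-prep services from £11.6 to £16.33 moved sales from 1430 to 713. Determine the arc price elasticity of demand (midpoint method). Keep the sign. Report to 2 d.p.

ΔQ = 713 − 1430 = -717; ΔP = 16.33 − 11.6 = 4.73.
Midpoints: P̄ = 13.96, Q̄ = 1071.5.
ε = (ΔQ/ΔP)(P̄/Q̄) = (-717/4.73)(13.96/1071.5).

-1.98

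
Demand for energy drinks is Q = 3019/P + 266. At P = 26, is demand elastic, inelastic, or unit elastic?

Q = 382.115, dQ/dP = -4.466.
ε = (dQ/dP)(P/Q) ≈ -0.304.
|ε| = 0.30 < 1.

inelastic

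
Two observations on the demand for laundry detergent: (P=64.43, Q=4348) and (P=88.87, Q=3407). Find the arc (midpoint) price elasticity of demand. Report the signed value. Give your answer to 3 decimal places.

ΔQ = 3407 − 4348 = -941; ΔP = 88.87 − 64.43 = 24.44.
Midpoints: P̄ = 76.65, Q̄ = 3877.5.
ε = (ΔQ/ΔP)(P̄/Q̄) = (-941/24.44)(76.65/3877.5).

-0.761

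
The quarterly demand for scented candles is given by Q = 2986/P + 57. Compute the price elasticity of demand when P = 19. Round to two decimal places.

-0.73

At P = 19, Q = 214.158.
dQ/dP = −2986/P² = -8.271.
ε = (dQ/dP)(P/Q) = (-8.271)(19/214.158).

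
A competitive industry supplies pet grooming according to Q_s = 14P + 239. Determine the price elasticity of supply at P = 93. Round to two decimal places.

0.84

At P = 93, Q_s = 1541.
dQ_s/dP = 14.
ε_s = (dQ_s/dP)(P/Q_s) = (14)(93/1541).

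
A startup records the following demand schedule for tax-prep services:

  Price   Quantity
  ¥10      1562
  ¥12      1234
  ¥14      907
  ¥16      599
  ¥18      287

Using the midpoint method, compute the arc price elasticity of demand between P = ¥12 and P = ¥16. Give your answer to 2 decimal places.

-2.42

At P = 12, Q = 1234; at P = 16, Q = 599.
ΔQ = -635, ΔP = 4. Midpoints: P̄ = 14.00, Q̄ = 916.5.
ε = (ΔQ/ΔP)(P̄/Q̄) = (-635/4)(14.00/916.5).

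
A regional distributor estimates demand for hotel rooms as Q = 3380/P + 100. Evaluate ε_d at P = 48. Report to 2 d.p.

-0.41

At P = 48, Q = 170.417.
dQ/dP = −3380/P² = -1.467.
ε = (dQ/dP)(P/Q) = (-1.467)(48/170.417).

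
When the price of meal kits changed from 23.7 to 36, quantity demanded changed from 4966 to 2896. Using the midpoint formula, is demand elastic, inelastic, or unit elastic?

elastic

Arc ε ≈ -1.278.
|ε| = 1.28 > 1.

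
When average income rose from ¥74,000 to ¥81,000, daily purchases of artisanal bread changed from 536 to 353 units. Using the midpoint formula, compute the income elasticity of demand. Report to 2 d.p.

ΔQ = -183, ΔI = 7000. Midpoints: Ī = 77,500, Q̄ = 444.5.
ε_I = (ΔQ/ΔI)(Ī/Q̄) = (-183/7000)(77500/444.5).

-4.56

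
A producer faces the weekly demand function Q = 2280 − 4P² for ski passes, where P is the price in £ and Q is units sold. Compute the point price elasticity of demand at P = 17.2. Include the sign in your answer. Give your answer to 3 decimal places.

At P = 17.2, Q = 1096.640.
dQ/dP = −8P = -137.600.
ε = (dQ/dP)(P/Q) = (-137.600)(17.2/1096.640).
|ε| > 1, so demand is elastic at this price.

-2.158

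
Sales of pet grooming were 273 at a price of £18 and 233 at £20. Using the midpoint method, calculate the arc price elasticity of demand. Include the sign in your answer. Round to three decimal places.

ΔQ = 233 − 273 = -40; ΔP = 20 − 18 = 2.
Midpoints: P̄ = 19.00, Q̄ = 253.0.
ε = (ΔQ/ΔP)(P̄/Q̄) = (-40/2)(19.00/253.0).

-1.502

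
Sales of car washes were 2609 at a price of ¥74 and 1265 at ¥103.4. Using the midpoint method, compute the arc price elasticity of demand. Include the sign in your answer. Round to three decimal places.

-2.093

ΔQ = 1265 − 2609 = -1344; ΔP = 103.4 − 74 = 29.4.
Midpoints: P̄ = 88.70, Q̄ = 1937.0.
ε = (ΔQ/ΔP)(P̄/Q̄) = (-1344/29.4)(88.70/1937.0).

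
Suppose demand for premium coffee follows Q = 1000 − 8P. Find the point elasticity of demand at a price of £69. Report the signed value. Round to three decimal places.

-1.232

At P = 69, Q = 448.
dQ/dP = −8.
ε = (dQ/dP)(P/Q) = (-8)(69/448).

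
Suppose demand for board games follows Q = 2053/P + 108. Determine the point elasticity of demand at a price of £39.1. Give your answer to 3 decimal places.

At P = 39.1, Q = 160.506.
dQ/dP = −2053/P² = -1.343.
ε = (dQ/dP)(P/Q) = (-1.343)(39.1/160.506).

-0.327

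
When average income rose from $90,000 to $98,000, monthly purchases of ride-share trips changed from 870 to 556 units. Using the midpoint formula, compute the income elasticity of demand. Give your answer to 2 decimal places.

-5.17

ΔQ = -314, ΔI = 8000. Midpoints: Ī = 94,000, Q̄ = 713.0.
ε_I = (ΔQ/ΔI)(Ī/Q̄) = (-314/8000)(94000/713.0).
ε_I < 0, so the good is inferior.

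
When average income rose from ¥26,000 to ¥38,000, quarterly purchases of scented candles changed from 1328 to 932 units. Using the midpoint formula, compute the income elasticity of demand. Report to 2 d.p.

-0.93

ΔQ = -396, ΔI = 12000. Midpoints: Ī = 32,000, Q̄ = 1130.0.
ε_I = (ΔQ/ΔI)(Ī/Q̄) = (-396/12000)(32000/1130.0).
ε_I < 0, so the good is inferior.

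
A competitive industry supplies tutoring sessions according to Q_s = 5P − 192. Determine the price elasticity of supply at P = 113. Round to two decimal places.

1.51

At P = 113, Q_s = 373.
dQ_s/dP = 5.
ε_s = (dQ_s/dP)(P/Q_s) = (5)(113/373).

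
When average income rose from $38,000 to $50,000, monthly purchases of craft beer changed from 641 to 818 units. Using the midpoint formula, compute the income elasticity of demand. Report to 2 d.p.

0.89

ΔQ = 177, ΔI = 12000. Midpoints: Ī = 44,000, Q̄ = 729.5.
ε_I = (ΔQ/ΔI)(Ī/Q̄) = (177/12000)(44000/729.5).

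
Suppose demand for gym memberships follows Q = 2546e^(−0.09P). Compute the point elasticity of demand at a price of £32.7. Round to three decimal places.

At P = 32.7, Q = 134.193.
dQ/dP = −0.09·2546e^(−0.09P) = −0.09Q = -12.077.
ε = (dQ/dP)(P/Q) = (-12.077)(32.7/134.193).

-2.943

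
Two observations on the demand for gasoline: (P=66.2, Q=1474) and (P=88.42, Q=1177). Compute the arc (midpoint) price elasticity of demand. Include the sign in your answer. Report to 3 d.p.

ΔQ = 1177 − 1474 = -297; ΔP = 88.42 − 66.2 = 22.22.
Midpoints: P̄ = 77.31, Q̄ = 1325.5.
ε = (ΔQ/ΔP)(P̄/Q̄) = (-297/22.22)(77.31/1325.5).

-0.780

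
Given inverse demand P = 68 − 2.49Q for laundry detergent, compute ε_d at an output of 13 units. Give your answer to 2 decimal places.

At Q = 13, P = 68 − 2.49(13) = 35.63.
dP/dQ = −2.49, so dQ/dP = 1/(−2.49) = -0.402.
ε = (dQ/dP)(P/Q) = (-0.402)(35.63/13).

-1.10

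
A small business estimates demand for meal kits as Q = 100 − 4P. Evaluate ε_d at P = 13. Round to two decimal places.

-1.08

At P = 13, Q = 48.
dQ/dP = −4.
ε = (dQ/dP)(P/Q) = (-4)(13/48).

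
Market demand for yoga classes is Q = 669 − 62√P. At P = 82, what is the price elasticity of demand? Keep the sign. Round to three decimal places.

-2.610

At P = 82, Q = 107.566.
dQ/dP = −62/(2√P) = -3.423.
ε = (dQ/dP)(P/Q) = (-3.423)(82/107.566).
|ε| > 1, so demand is elastic at this price.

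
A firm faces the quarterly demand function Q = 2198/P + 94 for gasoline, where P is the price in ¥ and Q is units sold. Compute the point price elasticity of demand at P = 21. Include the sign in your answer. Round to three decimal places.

-0.527

At P = 21, Q = 198.667.
dQ/dP = −2198/P² = -4.984.
ε = (dQ/dP)(P/Q) = (-4.984)(21/198.667).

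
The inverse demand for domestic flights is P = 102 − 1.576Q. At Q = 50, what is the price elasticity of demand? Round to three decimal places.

-0.294

At Q = 50, P = 102 − 1.576(50) = 23.20.
dP/dQ = −1.576, so dQ/dP = 1/(−1.576) = -0.635.
ε = (dQ/dP)(P/Q) = (-0.635)(23.20/50).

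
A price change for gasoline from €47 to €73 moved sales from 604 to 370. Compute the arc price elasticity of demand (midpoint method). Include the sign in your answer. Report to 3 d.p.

-1.109

ΔQ = 370 − 604 = -234; ΔP = 73 − 47 = 26.
Midpoints: P̄ = 60.00, Q̄ = 487.0.
ε = (ΔQ/ΔP)(P̄/Q̄) = (-234/26)(60.00/487.0).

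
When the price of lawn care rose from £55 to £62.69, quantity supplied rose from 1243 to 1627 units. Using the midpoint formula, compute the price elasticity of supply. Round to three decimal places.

2.048

ΔQ = 1627 − 1243 = 384; ΔP = 62.69 − 55 = 7.69.
Midpoints: P̄ = 58.84, Q̄ = 1435.0.
ε_s = (ΔQ/ΔP)(P̄/Q̄) = (384/7.69)(58.84/1435.0).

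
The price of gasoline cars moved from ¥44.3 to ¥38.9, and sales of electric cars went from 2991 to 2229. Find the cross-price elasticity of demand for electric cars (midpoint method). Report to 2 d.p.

2.25

ΔQ_x = 2229 − 2991 = -762; ΔP_y = 38.9 − 44.3 = -5.4.
Midpoints: P̄_y = 41.60, Q̄_x = 2610.0.
ε_xy = (ΔQ_x/ΔP_y)(P̄_y/Q̄_x) = (-762/-5.4)(41.60/2610.0).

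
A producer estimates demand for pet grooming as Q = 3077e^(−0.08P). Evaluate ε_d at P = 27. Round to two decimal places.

-2.16

At P = 27, Q = 354.855.
dQ/dP = −0.08·3077e^(−0.08P) = −0.08Q = -28.388.
ε = (dQ/dP)(P/Q) = (-28.388)(27/354.855).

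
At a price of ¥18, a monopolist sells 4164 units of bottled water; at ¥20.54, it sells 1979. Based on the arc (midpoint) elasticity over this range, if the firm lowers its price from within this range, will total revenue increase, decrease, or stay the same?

Arc ε = (-2185/2.54)(19.27/3071.5) ≈ -5.397.
|ε| = 5.40 > 1, so demand is elastic. A price cut therefore raises total revenue.

increase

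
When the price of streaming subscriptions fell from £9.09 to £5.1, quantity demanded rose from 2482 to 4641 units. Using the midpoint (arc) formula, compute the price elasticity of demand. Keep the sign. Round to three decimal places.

-1.078

ΔQ = 4641 − 2482 = 2159; ΔP = 5.1 − 9.09 = -3.99.
Midpoints: P̄ = 7.09, Q̄ = 3561.5.
ε = (ΔQ/ΔP)(P̄/Q̄) = (2159/-3.99)(7.09/3561.5).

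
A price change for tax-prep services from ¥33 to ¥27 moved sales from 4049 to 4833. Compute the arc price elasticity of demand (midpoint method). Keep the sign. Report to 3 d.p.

-0.883

ΔQ = 4833 − 4049 = 784; ΔP = 27 − 33 = -6.
Midpoints: P̄ = 30.00, Q̄ = 4441.0.
ε = (ΔQ/ΔP)(P̄/Q̄) = (784/-6)(30.00/4441.0).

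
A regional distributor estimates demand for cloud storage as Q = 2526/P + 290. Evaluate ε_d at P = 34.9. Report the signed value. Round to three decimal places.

At P = 34.9, Q = 362.378.
dQ/dP = −2526/P² = -2.074.
ε = (dQ/dP)(P/Q) = (-2.074)(34.9/362.378).

-0.200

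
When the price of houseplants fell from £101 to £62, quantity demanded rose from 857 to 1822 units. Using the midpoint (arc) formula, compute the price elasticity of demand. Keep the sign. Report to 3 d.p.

-1.505

ΔQ = 1822 − 857 = 965; ΔP = 62 − 101 = -39.
Midpoints: P̄ = 81.50, Q̄ = 1339.5.
ε = (ΔQ/ΔP)(P̄/Q̄) = (965/-39)(81.50/1339.5).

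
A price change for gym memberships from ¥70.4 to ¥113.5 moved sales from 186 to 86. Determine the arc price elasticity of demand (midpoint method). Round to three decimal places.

-1.569

ΔQ = 86 − 186 = -100; ΔP = 113.5 − 70.4 = 43.1.
Midpoints: P̄ = 91.95, Q̄ = 136.0.
ε = (ΔQ/ΔP)(P̄/Q̄) = (-100/43.1)(91.95/136.0).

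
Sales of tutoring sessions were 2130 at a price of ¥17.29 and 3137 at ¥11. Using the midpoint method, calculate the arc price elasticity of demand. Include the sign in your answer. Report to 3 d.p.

ΔQ = 3137 − 2130 = 1007; ΔP = 11 − 17.29 = -6.29.
Midpoints: P̄ = 14.14, Q̄ = 2633.5.
ε = (ΔQ/ΔP)(P̄/Q̄) = (1007/-6.29)(14.14/2633.5).

-0.860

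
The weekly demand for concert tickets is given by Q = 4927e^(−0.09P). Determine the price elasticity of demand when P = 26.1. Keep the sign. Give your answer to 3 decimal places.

At P = 26.1, Q = 470.354.
dQ/dP = −0.09·4927e^(−0.09P) = −0.09Q = -42.332.
ε = (dQ/dP)(P/Q) = (-42.332)(26.1/470.354).

-2.349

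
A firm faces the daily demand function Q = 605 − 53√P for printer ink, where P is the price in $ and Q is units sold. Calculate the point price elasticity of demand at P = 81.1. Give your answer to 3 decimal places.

At P = 81.1, Q = 127.706.
dQ/dP = −53/(2√P) = -2.943.
ε = (dQ/dP)(P/Q) = (-2.943)(81.1/127.706).
|ε| > 1, so demand is elastic at this price.

-1.869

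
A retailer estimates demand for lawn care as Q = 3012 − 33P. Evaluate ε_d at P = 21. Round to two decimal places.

-0.30

At P = 21, Q = 2319.
dQ/dP = −33.
ε = (dQ/dP)(P/Q) = (-33)(21/2319).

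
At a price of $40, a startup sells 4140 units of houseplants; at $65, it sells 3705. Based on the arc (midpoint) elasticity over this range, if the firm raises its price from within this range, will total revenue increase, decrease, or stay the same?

Arc ε = (-435/25)(52.50/3922.5) ≈ -0.233.
|ε| = 0.23 < 1, so demand is inelastic. A price rise therefore raises total revenue.

increase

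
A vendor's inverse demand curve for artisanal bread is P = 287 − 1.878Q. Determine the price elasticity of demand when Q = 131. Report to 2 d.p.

At Q = 131, P = 287 − 1.878(131) = 40.98.
dP/dQ = −1.878, so dQ/dP = 1/(−1.878) = -0.532.
ε = (dQ/dP)(P/Q) = (-0.532)(40.98/131).

-0.17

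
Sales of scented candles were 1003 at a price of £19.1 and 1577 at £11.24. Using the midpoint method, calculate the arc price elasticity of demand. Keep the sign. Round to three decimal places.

ΔQ = 1577 − 1003 = 574; ΔP = 11.24 − 19.1 = -7.86.
Midpoints: P̄ = 15.17, Q̄ = 1290.0.
ε = (ΔQ/ΔP)(P̄/Q̄) = (574/-7.86)(15.17/1290.0).

-0.859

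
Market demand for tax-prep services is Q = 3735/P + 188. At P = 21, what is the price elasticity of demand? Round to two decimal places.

At P = 21, Q = 365.857.
dQ/dP = −3735/P² = -8.469.
ε = (dQ/dP)(P/Q) = (-8.469)(21/365.857).

-0.49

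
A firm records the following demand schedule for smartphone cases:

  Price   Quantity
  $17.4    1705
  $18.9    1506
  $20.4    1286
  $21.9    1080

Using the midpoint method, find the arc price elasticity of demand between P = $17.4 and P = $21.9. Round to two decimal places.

-1.96

At P = 17.4, Q = 1705; at P = 21.9, Q = 1080.
ΔQ = -625, ΔP = 4.5. Midpoints: P̄ = 19.65, Q̄ = 1392.5.
ε = (ΔQ/ΔP)(P̄/Q̄) = (-625/4.5)(19.65/1392.5).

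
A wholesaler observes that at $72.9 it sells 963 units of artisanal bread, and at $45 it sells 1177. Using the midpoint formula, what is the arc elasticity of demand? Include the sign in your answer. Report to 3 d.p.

-0.423

ΔQ = 1177 − 963 = 214; ΔP = 45 − 72.9 = -27.9.
Midpoints: P̄ = 58.95, Q̄ = 1070.0.
ε = (ΔQ/ΔP)(P̄/Q̄) = (214/-27.9)(58.95/1070.0).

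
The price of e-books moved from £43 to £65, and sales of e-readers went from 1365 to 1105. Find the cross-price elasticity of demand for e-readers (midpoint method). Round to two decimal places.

ΔQ_x = 1105 − 1365 = -260; ΔP_y = 65 − 43 = 22.
Midpoints: P̄_y = 54.00, Q̄_x = 1235.0.
ε_xy = (ΔQ_x/ΔP_y)(P̄_y/Q̄_x) = (-260/22)(54.00/1235.0).

-0.52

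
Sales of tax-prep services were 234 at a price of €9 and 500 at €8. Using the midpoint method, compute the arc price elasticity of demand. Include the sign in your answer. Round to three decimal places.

-6.161

ΔQ = 500 − 234 = 266; ΔP = 8 − 9 = -1.
Midpoints: P̄ = 8.50, Q̄ = 367.0.
ε = (ΔQ/ΔP)(P̄/Q̄) = (266/-1)(8.50/367.0).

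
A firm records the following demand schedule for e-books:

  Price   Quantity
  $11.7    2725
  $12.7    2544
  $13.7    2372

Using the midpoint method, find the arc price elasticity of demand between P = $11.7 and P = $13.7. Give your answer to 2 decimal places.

-0.88

At P = 11.7, Q = 2725; at P = 13.7, Q = 2372.
ΔQ = -353, ΔP = 2.0. Midpoints: P̄ = 12.70, Q̄ = 2548.5.
ε = (ΔQ/ΔP)(P̄/Q̄) = (-353/2.0)(12.70/2548.5).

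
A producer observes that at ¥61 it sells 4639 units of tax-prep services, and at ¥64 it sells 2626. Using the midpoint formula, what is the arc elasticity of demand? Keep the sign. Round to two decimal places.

ΔQ = 2626 − 4639 = -2013; ΔP = 64 − 61 = 3.
Midpoints: P̄ = 62.50, Q̄ = 3632.5.
ε = (ΔQ/ΔP)(P̄/Q̄) = (-2013/3)(62.50/3632.5).

-11.55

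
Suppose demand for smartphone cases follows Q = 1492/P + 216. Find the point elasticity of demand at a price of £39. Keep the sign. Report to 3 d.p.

At P = 39, Q = 254.256.
dQ/dP = −1492/P² = -0.981.
ε = (dQ/dP)(P/Q) = (-0.981)(39/254.256).

-0.150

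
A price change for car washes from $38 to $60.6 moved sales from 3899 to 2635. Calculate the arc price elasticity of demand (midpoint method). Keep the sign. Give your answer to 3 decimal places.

ΔQ = 2635 − 3899 = -1264; ΔP = 60.6 − 38 = 22.6.
Midpoints: P̄ = 49.30, Q̄ = 3267.0.
ε = (ΔQ/ΔP)(P̄/Q̄) = (-1264/22.6)(49.30/3267.0).

-0.844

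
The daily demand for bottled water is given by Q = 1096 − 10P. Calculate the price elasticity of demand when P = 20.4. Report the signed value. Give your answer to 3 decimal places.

At P = 20.4, Q = 892.
dQ/dP = −10.
ε = (dQ/dP)(P/Q) = (-10)(20.4/892).

-0.229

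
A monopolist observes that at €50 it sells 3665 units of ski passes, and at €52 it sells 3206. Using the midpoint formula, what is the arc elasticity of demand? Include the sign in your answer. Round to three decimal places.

ΔQ = 3206 − 3665 = -459; ΔP = 52 − 50 = 2.
Midpoints: P̄ = 51.00, Q̄ = 3435.5.
ε = (ΔQ/ΔP)(P̄/Q̄) = (-459/2)(51.00/3435.5).

-3.407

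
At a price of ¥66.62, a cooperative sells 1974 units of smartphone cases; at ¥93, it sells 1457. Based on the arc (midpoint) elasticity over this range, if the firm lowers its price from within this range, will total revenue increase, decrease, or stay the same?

decrease

Arc ε = (-517/26.38)(79.81/1715.5) ≈ -0.912.
|ε| = 0.91 < 1, so demand is inelastic. A price cut therefore reduces total revenue.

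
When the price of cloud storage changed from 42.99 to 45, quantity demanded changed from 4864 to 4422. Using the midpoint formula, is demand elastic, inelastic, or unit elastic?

elastic

Arc ε ≈ -2.084.
|ε| = 2.08 > 1.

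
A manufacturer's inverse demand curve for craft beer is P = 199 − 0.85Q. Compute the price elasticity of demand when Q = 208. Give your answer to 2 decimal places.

-0.13

At Q = 208, P = 199 − 0.85(208) = 22.20.
dP/dQ = −0.85, so dQ/dP = 1/(−0.85) = -1.176.
ε = (dQ/dP)(P/Q) = (-1.176)(22.20/208).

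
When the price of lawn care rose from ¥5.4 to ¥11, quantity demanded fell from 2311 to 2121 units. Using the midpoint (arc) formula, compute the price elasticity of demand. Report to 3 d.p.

-0.126

ΔQ = 2121 − 2311 = -190; ΔP = 11 − 5.4 = 5.6.
Midpoints: P̄ = 8.20, Q̄ = 2216.0.
ε = (ΔQ/ΔP)(P̄/Q̄) = (-190/5.6)(8.20/2216.0).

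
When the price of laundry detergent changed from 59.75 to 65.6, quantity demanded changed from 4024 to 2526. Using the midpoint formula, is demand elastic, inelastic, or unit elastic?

Arc ε ≈ -4.900.
|ε| = 4.90 > 1.

elastic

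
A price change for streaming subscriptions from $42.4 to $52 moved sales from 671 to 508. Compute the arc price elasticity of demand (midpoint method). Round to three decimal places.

ΔQ = 508 − 671 = -163; ΔP = 52 − 42.4 = 9.6.
Midpoints: P̄ = 47.20, Q̄ = 589.5.
ε = (ΔQ/ΔP)(P̄/Q̄) = (-163/9.6)(47.20/589.5).

-1.359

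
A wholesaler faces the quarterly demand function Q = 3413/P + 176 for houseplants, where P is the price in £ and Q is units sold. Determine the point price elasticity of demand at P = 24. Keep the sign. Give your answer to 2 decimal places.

At P = 24, Q = 318.208.
dQ/dP = −3413/P² = -5.925.
ε = (dQ/dP)(P/Q) = (-5.925)(24/318.208).
|ε| < 1, so demand is inelastic at this price.

-0.45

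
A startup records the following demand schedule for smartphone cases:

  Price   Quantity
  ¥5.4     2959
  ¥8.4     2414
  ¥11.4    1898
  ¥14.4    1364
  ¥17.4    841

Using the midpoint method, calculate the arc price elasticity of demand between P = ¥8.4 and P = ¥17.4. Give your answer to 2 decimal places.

-1.39

At P = 8.4, Q = 2414; at P = 17.4, Q = 841.
ΔQ = -1573, ΔP = 9.0. Midpoints: P̄ = 12.90, Q̄ = 1627.5.
ε = (ΔQ/ΔP)(P̄/Q̄) = (-1573/9.0)(12.90/1627.5).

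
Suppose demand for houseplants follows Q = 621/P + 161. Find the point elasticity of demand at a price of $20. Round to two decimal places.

-0.16

At P = 20, Q = 192.050.
dQ/dP = −621/P² = -1.552.
ε = (dQ/dP)(P/Q) = (-1.552)(20/192.050).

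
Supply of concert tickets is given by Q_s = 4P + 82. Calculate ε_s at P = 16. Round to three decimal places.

At P = 16, Q_s = 146.
dQ_s/dP = 4.
ε_s = (dQ_s/dP)(P/Q_s) = (4)(16/146).

0.438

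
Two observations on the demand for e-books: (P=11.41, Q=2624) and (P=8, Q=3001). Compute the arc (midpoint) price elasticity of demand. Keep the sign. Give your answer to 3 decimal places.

ΔQ = 3001 − 2624 = 377; ΔP = 8 − 11.41 = -3.41.
Midpoints: P̄ = 9.71, Q̄ = 2812.5.
ε = (ΔQ/ΔP)(P̄/Q̄) = (377/-3.41)(9.71/2812.5).

-0.381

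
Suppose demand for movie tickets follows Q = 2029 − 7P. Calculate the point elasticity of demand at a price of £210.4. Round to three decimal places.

At P = 210.4, Q = 556.200.
dQ/dP = −7.
ε = (dQ/dP)(P/Q) = (-7)(210.4/556.200).

-2.648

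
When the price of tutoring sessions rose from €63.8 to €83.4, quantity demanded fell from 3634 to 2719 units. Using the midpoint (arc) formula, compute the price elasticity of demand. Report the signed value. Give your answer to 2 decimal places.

ΔQ = 2719 − 3634 = -915; ΔP = 83.4 − 63.8 = 19.6.
Midpoints: P̄ = 73.60, Q̄ = 3176.5.
ε = (ΔQ/ΔP)(P̄/Q̄) = (-915/19.6)(73.60/3176.5).

-1.08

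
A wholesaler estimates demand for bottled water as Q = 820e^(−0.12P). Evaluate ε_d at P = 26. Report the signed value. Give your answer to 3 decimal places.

-3.120

At P = 26, Q = 36.209.
dQ/dP = −0.12·820e^(−0.12P) = −0.12Q = -4.345.
ε = (dQ/dP)(P/Q) = (-4.345)(26/36.209).
|ε| > 1, so demand is elastic at this price.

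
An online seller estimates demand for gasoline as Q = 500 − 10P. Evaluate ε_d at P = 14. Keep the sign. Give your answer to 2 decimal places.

-0.39

At P = 14, Q = 360.
dQ/dP = −10.
ε = (dQ/dP)(P/Q) = (-10)(14/360).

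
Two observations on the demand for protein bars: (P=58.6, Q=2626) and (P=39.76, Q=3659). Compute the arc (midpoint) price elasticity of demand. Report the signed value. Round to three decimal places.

-0.858

ΔQ = 3659 − 2626 = 1033; ΔP = 39.76 − 58.6 = -18.84.
Midpoints: P̄ = 49.18, Q̄ = 3142.5.
ε = (ΔQ/ΔP)(P̄/Q̄) = (1033/-18.84)(49.18/3142.5).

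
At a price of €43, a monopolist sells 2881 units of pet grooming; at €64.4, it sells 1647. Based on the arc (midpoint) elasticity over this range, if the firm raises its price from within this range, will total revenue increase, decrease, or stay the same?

decrease

Arc ε = (-1234/21.4)(53.70/2264.0) ≈ -1.368.
|ε| = 1.37 > 1, so demand is elastic. A price rise therefore reduces total revenue.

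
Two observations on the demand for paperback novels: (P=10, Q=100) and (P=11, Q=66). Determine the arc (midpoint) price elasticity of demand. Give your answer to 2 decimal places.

ΔQ = 66 − 100 = -34; ΔP = 11 − 10 = 1.
Midpoints: P̄ = 10.50, Q̄ = 83.0.
ε = (ΔQ/ΔP)(P̄/Q̄) = (-34/1)(10.50/83.0).

-4.30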